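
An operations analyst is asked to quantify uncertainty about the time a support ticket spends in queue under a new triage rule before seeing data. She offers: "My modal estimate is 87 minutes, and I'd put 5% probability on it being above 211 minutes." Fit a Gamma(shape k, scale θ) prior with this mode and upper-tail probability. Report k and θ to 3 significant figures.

k ≈ 4.47, θ ≈ 25.1

Gamma(k,θ) with k>1 has mode (k−1)θ, so θ = 87/(k−1).
Need P(X < 211) = 0.95 with θ tied to k this way. Start at k = 2, θ = 87: P(X<211) ≈ 0.697.
Too low — raise k to concentrate. Iterating converges to k ≈ 4.47.
Then θ = 87/(4.47−1) ≈ 25.1.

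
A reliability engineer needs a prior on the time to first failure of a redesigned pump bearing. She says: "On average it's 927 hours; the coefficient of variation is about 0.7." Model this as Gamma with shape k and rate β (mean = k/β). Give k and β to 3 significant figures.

For Gamma(k, rate β): mean = k/β, variance = k/β², so CV = 1/√k.
CV = 0.7, hence k = 1/CV² = 2.04.
Then β = k/mean = 2.04/927 = 0.0022.

k ≈ 2.04, β ≈ 0.0022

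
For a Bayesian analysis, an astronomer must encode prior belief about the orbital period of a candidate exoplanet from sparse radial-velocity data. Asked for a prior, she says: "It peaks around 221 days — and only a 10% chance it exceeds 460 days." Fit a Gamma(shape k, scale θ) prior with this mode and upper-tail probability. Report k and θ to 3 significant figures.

Gamma(k,θ) with k>1 has mode (k−1)θ, so θ = 221/(k−1).
Need P(X < 460) = 0.9 with θ tied to k this way. Start at k = 2, θ = 221: P(X<460) ≈ 0.616.
Too low — raise k to concentrate. Iterating converges to k ≈ 4.57.
Then θ = 221/(4.57−1) ≈ 61.8.

k ≈ 4.57, θ ≈ 61.8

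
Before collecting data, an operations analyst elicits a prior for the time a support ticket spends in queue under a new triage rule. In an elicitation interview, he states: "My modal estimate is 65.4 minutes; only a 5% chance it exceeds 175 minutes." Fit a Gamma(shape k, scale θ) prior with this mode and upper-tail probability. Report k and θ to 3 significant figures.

Gamma(k,θ) with k>1 has mode (k−1)θ, so θ = 65.4/(k−1).
Need P(X < 175) = 0.95 with θ tied to k this way. Start at k = 2, θ = 65.4: P(X<175) ≈ 0.747.
Too low — raise k to concentrate. Iterating converges to k ≈ 3.78.
Then θ = 65.4/(3.78−1) ≈ 23.5.

k ≈ 3.78, θ ≈ 23.5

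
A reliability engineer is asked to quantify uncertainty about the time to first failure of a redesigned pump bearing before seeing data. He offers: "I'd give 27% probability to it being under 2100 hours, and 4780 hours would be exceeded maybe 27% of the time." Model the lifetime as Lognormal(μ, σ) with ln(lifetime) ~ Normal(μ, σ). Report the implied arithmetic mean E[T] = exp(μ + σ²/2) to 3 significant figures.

If T ~ Lognormal(μ,σ) then ln T ~ Normal(μ,σ), so the p-quantile of ln T is μ + z_p·σ.
ln(2100) = 7.65 and ln(4780) = 8.472; z_{0.27} = -0.6128, z_{0.73} = 0.6128.
σ = (8.472 − 7.65)/(0.6128 − (-0.6128)) = 0.671.
μ = 7.65 − (-0.6128)·0.671 = 8.061.
E[T] = exp(μ + σ²/2) = exp(8.061 + 0.2252) = 3970 hours.

E[T] ≈ 3970 hours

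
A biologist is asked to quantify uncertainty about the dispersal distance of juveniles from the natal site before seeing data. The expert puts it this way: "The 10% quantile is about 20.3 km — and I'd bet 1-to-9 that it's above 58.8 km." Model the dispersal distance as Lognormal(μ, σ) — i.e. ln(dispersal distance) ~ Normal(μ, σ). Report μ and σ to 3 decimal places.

If T ~ Lognormal(μ,σ) then ln T ~ Normal(μ,σ), so the p-quantile of ln T is μ + z_p·σ.
ln(20.3) = 3.011 and ln(58.8) = 4.074; z_{0.1} = -1.282, z_{0.9} = 1.282.
σ = (4.074 − 3.011)/(1.282 − (-1.282)) = 0.415.
μ = 3.011 − (-1.282)·0.415 = 3.542.

μ ≈ 3.542, σ ≈ 0.415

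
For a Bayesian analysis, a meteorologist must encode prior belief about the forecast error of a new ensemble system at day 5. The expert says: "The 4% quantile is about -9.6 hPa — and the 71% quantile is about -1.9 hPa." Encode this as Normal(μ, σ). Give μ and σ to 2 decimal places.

For Normal(μ,σ), the p-quantile is μ + z_p·σ. Here z_{0.04} = -1.751, z_{0.71} = 0.5534.
So -9.6 = μ − 1.751σ and -1.9 = μ + 0.5534σ.
Subtracting: σ = (-1.9 − -9.6)/(0.5534 − (-1.751)) = 3.34.
Then μ = -9.6 − (-1.751)·3.34 = -3.75.

μ = -3.75, σ = 3.34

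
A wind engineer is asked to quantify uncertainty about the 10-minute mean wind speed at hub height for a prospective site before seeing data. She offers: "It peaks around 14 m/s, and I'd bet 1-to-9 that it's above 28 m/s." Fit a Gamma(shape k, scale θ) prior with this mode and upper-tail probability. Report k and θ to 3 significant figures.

k ≈ 4.99, θ ≈ 3.51

Gamma(k,θ) with k>1 has mode (k−1)θ, so θ = 14/(k−1).
Need P(X < 28) = 0.9 with θ tied to k this way. Start at k = 2, θ = 14: P(X<28) ≈ 0.594.
Too low — raise k to concentrate. Iterating converges to k ≈ 4.99.
Then θ = 14/(4.99−1) ≈ 3.51.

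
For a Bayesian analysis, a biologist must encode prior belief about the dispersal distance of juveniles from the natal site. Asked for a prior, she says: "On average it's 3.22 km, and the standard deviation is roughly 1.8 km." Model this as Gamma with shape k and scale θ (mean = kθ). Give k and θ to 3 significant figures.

For Gamma(k, scale θ): mean = kθ, variance = kθ², so CV = 1/√k.
CV = SD/mean = 1.8/3.22 = 0.559, hence k = 1/CV² = 3.2.
Then θ = mean/k = 3.22/3.2 = 1.01.

k ≈ 3.2, θ ≈ 1.01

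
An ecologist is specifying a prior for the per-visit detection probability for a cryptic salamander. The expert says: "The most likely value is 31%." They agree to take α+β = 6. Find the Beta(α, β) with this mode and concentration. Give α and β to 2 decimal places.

α = 2.24, β = 3.76

For α,β > 1 the Beta mode is (α−1)/(α+β−2). With α+β = 6, the mode is (α−1)/4.
Set (α−1)/4 = 0.31 → α = 1 + 0.31·4 = 2.24.
β = 6 − α = 3.76.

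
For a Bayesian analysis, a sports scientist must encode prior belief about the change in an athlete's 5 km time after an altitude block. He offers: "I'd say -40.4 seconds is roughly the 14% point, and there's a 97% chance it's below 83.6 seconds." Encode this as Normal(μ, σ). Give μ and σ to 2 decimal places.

μ = 4.84, σ = 41.88

The p-quantile of Normal(μ,σ) is μ + z_p·σ, with z_{0.14} = -1.08 and z_{0.97} = 1.881.
Eliminate σ: μ = (z₂·x₁ − z₁·x₂)/(z₂ − z₁) = (1.881·-40.4 − (-1.08)·83.6)/2.961 = 4.84.
Then σ = (x₂ − x₁)/(z₂ − z₁) = (83.6 − -40.4)/2.961 = 41.88.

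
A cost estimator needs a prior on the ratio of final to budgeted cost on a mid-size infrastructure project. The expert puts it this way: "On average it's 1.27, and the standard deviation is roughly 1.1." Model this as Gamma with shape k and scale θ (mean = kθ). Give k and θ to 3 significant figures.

k ≈ 1.33, θ ≈ 0.953

For Gamma(k, scale θ): mean = kθ, variance = kθ², so CV = 1/√k.
CV = SD/mean = 1.1/1.27 = 0.8661, hence k = 1/CV² = 1.33.
Then θ = mean/k = 1.27/1.33 = 0.953.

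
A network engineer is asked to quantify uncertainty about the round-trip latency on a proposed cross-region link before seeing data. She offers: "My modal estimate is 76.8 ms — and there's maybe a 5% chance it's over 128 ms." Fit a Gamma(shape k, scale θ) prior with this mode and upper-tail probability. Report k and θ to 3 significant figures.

k ≈ 11.7, θ ≈ 7.17

Gamma(k,θ) with k>1 has mode (k−1)θ, so θ = 76.8/(k−1).
Need P(X < 128) = 0.95 with θ tied to k this way. Start at k = 2, θ = 76.8: P(X<128) ≈ 0.496.
Too low — raise k to concentrate. Iterating converges to k ≈ 11.7.
Then θ = 76.8/(11.7−1) ≈ 7.17.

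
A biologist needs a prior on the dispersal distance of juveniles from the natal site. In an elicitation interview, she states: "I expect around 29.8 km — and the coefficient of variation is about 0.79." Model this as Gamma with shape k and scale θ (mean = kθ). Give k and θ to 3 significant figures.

For Gamma(k, scale θ): mean = kθ, variance = kθ², so CV = 1/√k.
CV = 0.79, hence k = 1/CV² = 1.6.
Then θ = mean/k = 29.8/1.6 = 18.6.

k ≈ 1.6, θ ≈ 18.6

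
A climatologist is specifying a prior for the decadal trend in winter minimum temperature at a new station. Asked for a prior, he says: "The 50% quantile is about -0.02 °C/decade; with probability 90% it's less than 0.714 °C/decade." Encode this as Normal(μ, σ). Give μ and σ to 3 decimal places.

μ = -0.020, σ = 0.573

For Normal(μ,σ), the p-quantile is μ + z_p·σ. Here z_{0.5} = 0, z_{0.9} = 1.282.
So -0.02 = μ + 0σ and 0.714 = μ + 1.282σ.
Subtracting: σ = (0.714 − -0.02)/(1.282 − (0)) = 0.573.
Then μ = -0.02 − (0)·0.573 = -0.020.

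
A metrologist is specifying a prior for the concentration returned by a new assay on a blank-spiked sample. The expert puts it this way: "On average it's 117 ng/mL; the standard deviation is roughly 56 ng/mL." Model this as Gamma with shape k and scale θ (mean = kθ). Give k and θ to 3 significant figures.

For Gamma(k, scale θ): mean = kθ, variance = kθ², so CV = 1/√k.
CV = SD/mean = 56/117 = 0.4786, hence k = 1/CV² = 4.37.
Then θ = mean/k = 117/4.37 = 26.8.

k ≈ 4.37, θ ≈ 26.8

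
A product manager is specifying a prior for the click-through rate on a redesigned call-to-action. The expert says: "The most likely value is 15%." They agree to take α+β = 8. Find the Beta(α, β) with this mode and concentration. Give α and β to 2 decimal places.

For α,β > 1 the Beta mode is (α−1)/(α+β−2). With α+β = 8, the mode is (α−1)/6.
Set (α−1)/6 = 0.15 → α = 1 + 0.15·6 = 1.90.
β = 8 − α = 6.10.

α = 1.90, β = 6.10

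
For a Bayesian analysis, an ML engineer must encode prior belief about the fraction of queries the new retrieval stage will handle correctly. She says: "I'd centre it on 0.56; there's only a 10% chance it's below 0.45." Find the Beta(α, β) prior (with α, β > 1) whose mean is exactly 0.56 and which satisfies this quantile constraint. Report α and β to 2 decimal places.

α ≈ 18.81, β ≈ 14.78

With mean 0.56 fixed, write α = 0.56s, β = 0.44s where s = α+β.
Need P(θ < 0.45) = 0.1 under Beta(0.56s, 0.44s). Normal approximation: (q−m)/√(m(1−m)/s) ≈ z_{0.1} = -1.28, so s ≈ 0.56·0.44·(-1.28)²/(0.45−0.56)² = 33.4.
At s = 33.4: P(θ<0.45) ≈ 0.100. Adjusting to match 0.1 gives s ≈ 33.58.
So α = 0.56·33.58 ≈ 18.81, β = 0.44·33.58 ≈ 14.78.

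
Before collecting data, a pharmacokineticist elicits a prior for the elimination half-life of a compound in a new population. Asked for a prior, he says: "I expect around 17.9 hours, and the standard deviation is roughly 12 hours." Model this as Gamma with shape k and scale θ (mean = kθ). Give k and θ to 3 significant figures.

k ≈ 2.23, θ ≈ 8.04

For Gamma(k, scale θ): mean = kθ, variance = kθ², so CV = 1/√k.
CV = SD/mean = 12/17.9 = 0.6704, hence k = 1/CV² = 2.23.
Then θ = mean/k = 17.9/2.23 = 8.04.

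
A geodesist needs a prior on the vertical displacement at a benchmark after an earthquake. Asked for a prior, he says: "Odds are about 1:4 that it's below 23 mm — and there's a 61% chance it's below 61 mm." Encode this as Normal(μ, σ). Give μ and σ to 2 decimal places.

For Normal(μ,σ), the p-quantile is μ + z_p·σ. Here z_{0.2} = -0.8416, z_{0.61} = 0.2793.
So 23 = μ − 0.8416σ and 61 = μ + 0.2793σ.
Subtracting: σ = (61 − 23)/(0.2793 − (-0.8416)) = 33.90.
Then μ = 23 − (-0.8416)·33.90 = 51.53.

μ = 51.53, σ = 33.90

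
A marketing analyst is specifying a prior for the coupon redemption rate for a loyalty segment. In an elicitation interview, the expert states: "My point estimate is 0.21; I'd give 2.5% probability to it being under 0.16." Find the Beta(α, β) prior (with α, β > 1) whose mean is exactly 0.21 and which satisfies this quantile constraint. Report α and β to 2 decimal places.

With mean 0.21 fixed, write α = 0.21s, β = 0.79s where s = α+β.
Need P(θ < 0.16) = 0.025 under Beta(0.21s, 0.79s). Normal approximation: (q−m)/√(m(1−m)/s) ≈ z_{0.025} = -1.96, so s ≈ 0.21·0.79·(-1.96)²/(0.16−0.21)² = 254.9.
At s = 254.9: P(θ<0.16) ≈ 0.019. Adjusting to match 0.025 gives s ≈ 230.47.
So α = 0.21·230.47 ≈ 48.40, β = 0.79·230.47 ≈ 182.07.

α ≈ 48.40, β ≈ 182.07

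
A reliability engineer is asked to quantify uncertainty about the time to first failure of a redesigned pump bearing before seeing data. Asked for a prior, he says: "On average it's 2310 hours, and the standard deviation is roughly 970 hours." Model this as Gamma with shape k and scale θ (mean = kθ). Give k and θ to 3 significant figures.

k ≈ 5.67, θ ≈ 407

For Gamma(k, scale θ): mean = kθ, variance = kθ², so CV = 1/√k.
CV = SD/mean = 970/2310 = 0.4199, hence k = 1/CV² = 5.67.
Then θ = mean/k = 2310/5.67 = 407.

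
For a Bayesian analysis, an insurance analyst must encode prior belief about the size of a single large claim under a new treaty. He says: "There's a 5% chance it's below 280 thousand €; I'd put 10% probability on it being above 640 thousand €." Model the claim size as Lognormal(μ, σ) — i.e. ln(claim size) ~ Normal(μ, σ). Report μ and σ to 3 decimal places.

μ ≈ 6.099, σ ≈ 0.282

If T ~ Lognormal(μ,σ) then ln T ~ Normal(μ,σ), so the p-quantile of ln T is μ + z_p·σ.
ln(280) = 5.635 and ln(640) = 6.461; z_{0.05} = -1.645, z_{0.9} = 1.282.
σ = (6.461 − 5.635)/(1.282 − (-1.645)) = 0.282.
μ = 5.635 − (-1.645)·0.282 = 6.099.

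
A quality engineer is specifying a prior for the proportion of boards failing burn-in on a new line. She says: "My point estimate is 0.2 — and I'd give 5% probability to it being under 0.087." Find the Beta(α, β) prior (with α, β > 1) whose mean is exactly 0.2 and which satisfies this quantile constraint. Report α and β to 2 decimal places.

α ≈ 5.12, β ≈ 20.49

With mean 0.2 fixed, write α = 0.2s, β = 0.8s where s = α+β.
Need P(θ < 0.087) = 0.05 under Beta(0.2s, 0.8s). Normal approximation: (q−m)/√(m(1−m)/s) ≈ z_{0.05} = -1.64, so s ≈ 0.2·0.8·(-1.64)²/(0.087−0.2)² = 33.9.
At s = 33.9: P(θ<0.087) ≈ 0.027. Adjusting to match 0.05 gives s ≈ 25.61.
So α = 0.2·25.61 ≈ 5.12, β = 0.8·25.61 ≈ 20.49.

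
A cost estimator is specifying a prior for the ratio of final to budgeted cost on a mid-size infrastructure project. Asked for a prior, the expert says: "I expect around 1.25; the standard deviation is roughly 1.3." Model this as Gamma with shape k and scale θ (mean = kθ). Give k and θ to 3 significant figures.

For Gamma(k, scale θ): mean = kθ, variance = kθ², so CV = 1/√k.
CV = SD/mean = 1.3/1.25 = 1.04, hence k = 1/CV² = 0.925.
Then θ = mean/k = 1.25/0.925 = 1.35.

k ≈ 0.925, θ ≈ 1.35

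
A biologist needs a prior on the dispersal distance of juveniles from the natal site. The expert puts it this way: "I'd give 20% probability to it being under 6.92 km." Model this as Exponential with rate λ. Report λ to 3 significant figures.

λ ≈ 0.0322

P(T < 6.92) = 1 − e^(−λ·6.92) = 0.2, so λ = −ln(1−0.2)/6.92 = −ln(0.8)/6.92 = 0.0322.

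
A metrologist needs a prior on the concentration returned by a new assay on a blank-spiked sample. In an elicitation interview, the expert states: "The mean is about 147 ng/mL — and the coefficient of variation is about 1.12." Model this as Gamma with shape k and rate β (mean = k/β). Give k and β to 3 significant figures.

For Gamma(k, rate β): mean = k/β, variance = k/β², so CV = 1/√k.
CV = 1.12, hence k = 1/CV² = 0.797.
Then β = k/mean = 0.797/147 = 0.00542.

k ≈ 0.797, β ≈ 0.00542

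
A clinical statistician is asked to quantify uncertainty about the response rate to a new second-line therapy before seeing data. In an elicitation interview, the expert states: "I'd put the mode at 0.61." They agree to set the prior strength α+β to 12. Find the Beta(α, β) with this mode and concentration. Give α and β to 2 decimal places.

For α,β > 1 the Beta mode is (α−1)/(α+β−2). With α+β = 12, the mode is (α−1)/10.
Set (α−1)/10 = 0.61 → α = 1 + 0.61·10 = 7.10.
β = 12 − α = 4.90.

α = 7.10, β = 4.90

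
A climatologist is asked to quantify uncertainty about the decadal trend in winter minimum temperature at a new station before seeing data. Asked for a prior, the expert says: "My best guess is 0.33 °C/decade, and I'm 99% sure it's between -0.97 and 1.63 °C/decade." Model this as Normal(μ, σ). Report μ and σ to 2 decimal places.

μ = 0.33, σ = 0.50

A symmetric 99% interval runs μ ± z·σ with z = 2.576.
Half-width = 1.3, so σ = 1.3/2.576 = 0.50.
μ is the stated best guess, 0.33.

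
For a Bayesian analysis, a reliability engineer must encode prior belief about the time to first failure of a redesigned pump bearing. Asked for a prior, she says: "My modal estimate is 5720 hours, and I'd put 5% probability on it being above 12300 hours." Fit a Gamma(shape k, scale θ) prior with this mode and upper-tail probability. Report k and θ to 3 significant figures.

Gamma(k,θ) with k>1 has mode (k−1)θ, so θ = 5720/(k−1).
Need P(X < 12300) = 0.95 with θ tied to k this way. Start at k = 2, θ = 5720: P(X<12300) ≈ 0.633.
Too low — raise k to concentrate. Iterating converges to k ≈ 5.7.
Then θ = 5720/(5.7−1) ≈ 1220.

k ≈ 5.7, θ ≈ 1220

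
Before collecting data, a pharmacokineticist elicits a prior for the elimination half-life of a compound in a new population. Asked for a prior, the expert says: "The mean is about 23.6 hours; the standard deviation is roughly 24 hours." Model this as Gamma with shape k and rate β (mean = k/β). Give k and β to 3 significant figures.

For Gamma(k, rate β): mean = k/β, variance = k/β², so CV = 1/√k.
CV = SD/mean = 24/23.6 = 1.017, hence k = 1/CV² = 0.967.
Then β = k/mean = 0.967/23.6 = 0.041.

k ≈ 0.967, β ≈ 0.041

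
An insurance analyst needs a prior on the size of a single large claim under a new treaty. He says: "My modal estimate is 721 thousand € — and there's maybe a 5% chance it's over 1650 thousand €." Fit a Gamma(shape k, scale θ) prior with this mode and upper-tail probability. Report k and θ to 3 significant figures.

Gamma(k,θ) with k>1 has mode (k−1)θ, so θ = 721/(k−1).
Need P(X < 1650) = 0.95 with θ tied to k this way. Start at k = 2, θ = 721: P(X<1650) ≈ 0.666.
Too low — raise k to concentrate. Iterating converges to k ≈ 5.
Then θ = 721/(5−1) ≈ 180.

k ≈ 5, θ ≈ 180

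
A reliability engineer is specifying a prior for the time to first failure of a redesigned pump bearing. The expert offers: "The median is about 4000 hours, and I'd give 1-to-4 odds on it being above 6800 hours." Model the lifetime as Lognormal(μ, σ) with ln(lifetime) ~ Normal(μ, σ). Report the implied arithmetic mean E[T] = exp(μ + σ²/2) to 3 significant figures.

E[T] ≈ 4880 hours

If T ~ Lognormal(μ,σ) then ln T ~ Normal(μ,σ), so the p-quantile of ln T is μ + z_p·σ.
ln(4000) = 8.294 and ln(6800) = 8.825; z_{0.5} = 0, z_{0.8} = 0.8416.
σ = (8.825 − 8.294)/(0.8416 − (0)) = 0.630.
μ = 8.294 − (0)·0.630 = 8.294.
E[T] = exp(μ + σ²/2) = exp(8.294 + 0.1988) = 4880 hours.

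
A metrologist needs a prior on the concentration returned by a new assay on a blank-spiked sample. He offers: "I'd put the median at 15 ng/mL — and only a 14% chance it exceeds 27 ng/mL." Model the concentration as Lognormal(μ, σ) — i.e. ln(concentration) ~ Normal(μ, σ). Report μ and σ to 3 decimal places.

If T ~ Lognormal(μ,σ) then ln T ~ Normal(μ,σ), so the p-quantile of ln T is μ + z_p·σ.
ln(15) = 2.708 and ln(27) = 3.296; z_{0.5} = 0, z_{0.86} = 1.08.
σ = (3.296 − 2.708)/(1.08 − (0)) = 0.544.
μ = 2.708 − (0)·0.544 = 2.708.

μ ≈ 2.708, σ ≈ 0.544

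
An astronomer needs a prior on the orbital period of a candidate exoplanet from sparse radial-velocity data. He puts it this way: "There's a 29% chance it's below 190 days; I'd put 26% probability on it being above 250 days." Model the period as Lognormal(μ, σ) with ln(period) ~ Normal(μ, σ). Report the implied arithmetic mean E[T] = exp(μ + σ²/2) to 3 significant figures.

E[T] ≈ 221 days

If T ~ Lognormal(μ,σ) then ln T ~ Normal(μ,σ), so the p-quantile of ln T is μ + z_p·σ.
ln(190) = 5.247 and ln(250) = 5.521; z_{0.29} = -0.5534, z_{0.74} = 0.6433.
σ = (5.521 − 5.247)/(0.6433 − (-0.5534)) = 0.229.
μ = 5.247 − (-0.5534)·0.229 = 5.374.
E[T] = exp(μ + σ²/2) = exp(5.374 + 0.0263) = 221 days.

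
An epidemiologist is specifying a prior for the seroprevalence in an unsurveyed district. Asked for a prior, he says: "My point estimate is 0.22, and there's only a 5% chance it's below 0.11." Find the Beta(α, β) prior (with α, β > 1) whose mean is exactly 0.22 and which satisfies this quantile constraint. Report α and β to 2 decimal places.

α ≈ 6.74, β ≈ 23.89

With mean 0.22 fixed, write α = 0.22s, β = 0.78s where s = α+β.
Need P(θ < 0.11) = 0.05 under Beta(0.22s, 0.78s). Normal approximation: (q−m)/√(m(1−m)/s) ≈ z_{0.05} = -1.64, so s ≈ 0.22·0.78·(-1.64)²/(0.11−0.22)² = 38.4.
At s = 38.4: P(θ<0.11) ≈ 0.031. Adjusting to match 0.05 gives s ≈ 30.63.
So α = 0.22·30.63 ≈ 6.74, β = 0.78·30.63 ≈ 23.89.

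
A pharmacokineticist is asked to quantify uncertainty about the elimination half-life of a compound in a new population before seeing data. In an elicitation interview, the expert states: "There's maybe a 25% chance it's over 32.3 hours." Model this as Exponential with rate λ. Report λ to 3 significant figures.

P(T > 32.3) = e^(−λ·32.3) = 0.25, so λ = −ln(0.25)/32.3 = 0.0429.

λ ≈ 0.0429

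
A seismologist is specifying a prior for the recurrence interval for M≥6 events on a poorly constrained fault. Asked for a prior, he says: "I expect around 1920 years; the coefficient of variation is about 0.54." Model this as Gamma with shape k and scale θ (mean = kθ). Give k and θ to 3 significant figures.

k ≈ 3.43, θ ≈ 560

For Gamma(k, scale θ): mean = kθ, variance = kθ², so CV = 1/√k.
CV = 0.54, hence k = 1/CV² = 3.43.
Then θ = mean/k = 1920/3.43 = 560.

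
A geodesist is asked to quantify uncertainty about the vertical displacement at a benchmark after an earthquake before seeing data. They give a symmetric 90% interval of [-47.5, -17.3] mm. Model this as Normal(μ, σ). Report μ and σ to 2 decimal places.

μ = -32.40, σ = 9.18

A symmetric 90% interval runs μ ± z·σ with z = 1.645.
Half-width = 15.1, so σ = 15.1/1.645 = 9.18.
μ is the interval midpoint, -32.40.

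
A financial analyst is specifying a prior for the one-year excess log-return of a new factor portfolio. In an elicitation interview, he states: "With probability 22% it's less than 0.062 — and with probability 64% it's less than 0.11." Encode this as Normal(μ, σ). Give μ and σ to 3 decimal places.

The p-quantile of Normal(μ,σ) is μ + z_p·σ, with z_{0.22} = -0.7722 and z_{0.64} = 0.3585.
Eliminate σ: μ = (z₂·x₁ − z₁·x₂)/(z₂ − z₁) = (0.3585·0.062 − (-0.7722)·0.11)/1.131 = 0.095.
Then σ = (x₂ − x₁)/(z₂ − z₁) = (0.11 − 0.062)/1.131 = 0.042.

μ = 0.095, σ = 0.042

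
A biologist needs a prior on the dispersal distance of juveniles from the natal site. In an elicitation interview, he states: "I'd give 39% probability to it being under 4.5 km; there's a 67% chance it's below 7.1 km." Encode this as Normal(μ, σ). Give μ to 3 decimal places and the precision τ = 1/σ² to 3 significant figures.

μ = 5.510, τ = 0.0765

The p-quantile of Normal(μ,σ) is μ + z_p·σ, with z_{0.39} = -0.2793 and z_{0.67} = 0.4399.
Eliminate σ: μ = (z₂·x₁ − z₁·x₂)/(z₂ − z₁) = (0.4399·4.5 − (-0.2793)·7.1)/0.7192 = 5.510.
Then σ = (x₂ − x₁)/(z₂ − z₁) = (7.1 − 4.5)/0.7192 = 3.615.
Precision τ = 1/σ² = 1/3.615² = 0.0765.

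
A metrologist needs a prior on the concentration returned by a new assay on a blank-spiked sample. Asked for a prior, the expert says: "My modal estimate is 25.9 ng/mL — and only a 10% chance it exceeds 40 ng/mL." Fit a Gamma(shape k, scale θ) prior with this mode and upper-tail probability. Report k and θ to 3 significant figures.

Gamma(k,θ) with k>1 has mode (k−1)θ, so θ = 25.9/(k−1).
Need P(X < 40) = 0.9 with θ tied to k this way. Start at k = 2, θ = 25.9: P(X<40) ≈ 0.457.
Too low — raise k to concentrate. Iterating converges to k ≈ 10.9.
Then θ = 25.9/(10.9−1) ≈ 2.62.

k ≈ 10.9, θ ≈ 2.62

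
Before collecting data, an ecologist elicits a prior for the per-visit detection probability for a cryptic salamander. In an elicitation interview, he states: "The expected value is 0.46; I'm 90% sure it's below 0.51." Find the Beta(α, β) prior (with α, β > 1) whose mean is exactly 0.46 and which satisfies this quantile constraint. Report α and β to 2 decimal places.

α ≈ 75.23, β ≈ 88.32

With mean 0.46 fixed, write α = 0.46s, β = 0.54s where s = α+β.
Need P(θ < 0.51) = 0.9 under Beta(0.46s, 0.54s). Normal approximation: (q−m)/√(m(1−m)/s) ≈ z_{0.9} = 1.28, so s ≈ 0.46·0.54·(1.28)²/(0.51−0.46)² = 163.2.
At s = 163.2: P(θ<0.51) ≈ 0.900. Adjusting to match 0.9 gives s ≈ 163.55.
So α = 0.46·163.55 ≈ 75.23, β = 0.54·163.55 ≈ 88.32.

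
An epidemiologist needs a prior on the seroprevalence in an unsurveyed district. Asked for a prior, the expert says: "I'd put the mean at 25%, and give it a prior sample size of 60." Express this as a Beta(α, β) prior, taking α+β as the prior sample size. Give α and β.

α = 15, β = 45

Under the effective-sample-size interpretation, Beta(α, β) has prior mean α/(α+β) and prior sample size α+β.
So α+β = 60 and α/(α+β) = 0.25, giving α = 0.25·60 = 15 and β = 60 − 15 = 45.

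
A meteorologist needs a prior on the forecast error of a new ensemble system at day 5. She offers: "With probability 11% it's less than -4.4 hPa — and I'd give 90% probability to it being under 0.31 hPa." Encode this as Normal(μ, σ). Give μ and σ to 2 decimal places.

μ = -2.10, σ = 1.88

For Normal(μ,σ), the p-quantile is μ + z_p·σ. Here z_{0.11} = -1.227, z_{0.9} = 1.282.
So -4.4 = μ − 1.227σ and 0.31 = μ + 1.282σ.
Subtracting: σ = (0.31 − -4.4)/(1.282 − (-1.227)) = 1.88.
Then μ = -4.4 − (-1.227)·1.88 = -2.10.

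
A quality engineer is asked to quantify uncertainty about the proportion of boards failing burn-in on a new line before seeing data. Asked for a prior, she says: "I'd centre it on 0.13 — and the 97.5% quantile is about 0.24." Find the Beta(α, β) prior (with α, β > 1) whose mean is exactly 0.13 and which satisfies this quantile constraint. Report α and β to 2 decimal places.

With mean 0.13 fixed, write α = 0.13s, β = 0.87s where s = α+β.
Need P(θ < 0.24) = 0.975 under Beta(0.13s, 0.87s). Normal approximation: (q−m)/√(m(1−m)/s) ≈ z_{0.975} = 1.96, so s ≈ 0.13·0.87·(1.96)²/(0.24−0.13)² = 35.9.
At s = 35.9: P(θ<0.24) ≈ 0.960. Adjusting to match 0.975 gives s ≈ 45.98.
So α = 0.13·45.98 ≈ 5.98, β = 0.87·45.98 ≈ 40.01.

α ≈ 5.98, β ≈ 40.01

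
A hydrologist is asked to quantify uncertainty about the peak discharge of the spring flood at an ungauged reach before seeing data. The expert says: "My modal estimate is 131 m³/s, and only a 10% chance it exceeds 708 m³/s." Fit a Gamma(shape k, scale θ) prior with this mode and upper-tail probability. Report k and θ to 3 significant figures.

Gamma(k,θ) with k>1 has mode (k−1)θ, so θ = 131/(k−1).
Need P(X < 708) = 0.9 with θ tied to k this way. Start at k = 2, θ = 131: P(X<708) ≈ 0.971.
Too high — lower k to spread out. Iterating converges to k ≈ 1.61.
Then θ = 131/(1.61−1) ≈ 215.

k ≈ 1.61, θ ≈ 215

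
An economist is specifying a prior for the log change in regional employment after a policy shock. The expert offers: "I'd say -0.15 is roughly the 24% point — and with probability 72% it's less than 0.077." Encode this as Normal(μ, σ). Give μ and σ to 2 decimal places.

For Normal(μ,σ), the p-quantile is μ + z_p·σ. Here z_{0.24} = -0.7063, z_{0.72} = 0.5828.
So -0.15 = μ − 0.7063σ and 0.077 = μ + 0.5828σ.
Subtracting: σ = (0.077 − -0.15)/(0.5828 − (-0.7063)) = 0.18.
Then μ = -0.15 − (-0.7063)·0.18 = -0.03.

μ = -0.03, σ = 0.18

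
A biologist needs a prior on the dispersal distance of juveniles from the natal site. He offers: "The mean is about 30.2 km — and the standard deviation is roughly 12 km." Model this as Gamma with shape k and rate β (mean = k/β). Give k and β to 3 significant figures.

k ≈ 6.33, β ≈ 0.21

For Gamma(k, rate β): mean = k/β, variance = k/β², so CV = 1/√k.
CV = SD/mean = 12/30.2 = 0.3974, hence k = 1/CV² = 6.33.
Then β = k/mean = 6.33/30.2 = 0.21.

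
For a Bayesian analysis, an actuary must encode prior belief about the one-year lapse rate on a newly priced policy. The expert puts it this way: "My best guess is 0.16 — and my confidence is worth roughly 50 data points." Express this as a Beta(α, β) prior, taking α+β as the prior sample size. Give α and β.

α = 8, β = 42

Under the effective-sample-size interpretation, Beta(α, β) has prior mean α/(α+β) and prior sample size α+β.
So α+β = 50 and α/(α+β) = 0.16, giving α = 0.16·50 = 8 and β = 50 − 8 = 42.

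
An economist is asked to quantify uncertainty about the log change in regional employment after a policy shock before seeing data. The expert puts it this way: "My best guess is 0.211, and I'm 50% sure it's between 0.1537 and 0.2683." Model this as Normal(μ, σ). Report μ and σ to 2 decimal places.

A symmetric 50% interval runs μ ± z·σ with z = 0.6745.
Half-width = 0.0573, so σ = 0.0573/0.6745 = 0.08.
μ is the stated best guess, 0.21.

μ = 0.21, σ = 0.08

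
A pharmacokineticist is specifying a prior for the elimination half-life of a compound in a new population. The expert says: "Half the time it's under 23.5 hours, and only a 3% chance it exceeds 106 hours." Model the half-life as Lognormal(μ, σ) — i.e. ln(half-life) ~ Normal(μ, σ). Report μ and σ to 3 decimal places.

If T ~ Lognormal(μ,σ) then ln T ~ Normal(μ,σ), so the p-quantile of ln T is μ + z_p·σ.
ln(23.5) = 3.157 and ln(106) = 4.663; z_{0.5} = 0, z_{0.97} = 1.881.
σ = (4.663 − 3.157)/(1.881 − (0)) = 0.801.
μ = 3.157 − (0)·0.801 = 3.157.

μ ≈ 3.157, σ ≈ 0.801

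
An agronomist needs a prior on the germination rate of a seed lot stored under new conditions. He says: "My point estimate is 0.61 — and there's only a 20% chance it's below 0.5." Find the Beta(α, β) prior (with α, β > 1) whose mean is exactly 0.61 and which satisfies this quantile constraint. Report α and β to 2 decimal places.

With mean 0.61 fixed, write α = 0.61s, β = 0.39s where s = α+β.
Need P(θ < 0.5) = 0.2 under Beta(0.61s, 0.39s). Normal approximation: (q−m)/√(m(1−m)/s) ≈ z_{0.2} = -0.842, so s ≈ 0.61·0.39·(-0.842)²/(0.5−0.61)² = 13.9.
At s = 13.9: P(θ<0.5) ≈ 0.198. Adjusting to match 0.2 gives s ≈ 13.63.
So α = 0.61·13.63 ≈ 8.32, β = 0.39·13.63 ≈ 5.32.

α ≈ 8.32, β ≈ 5.32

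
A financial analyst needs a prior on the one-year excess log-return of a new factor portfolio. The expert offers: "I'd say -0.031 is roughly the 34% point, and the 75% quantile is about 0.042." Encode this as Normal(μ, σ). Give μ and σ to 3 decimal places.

μ = -0.003, σ = 0.067

For Normal(μ,σ), the p-quantile is μ + z_p·σ. Here z_{0.34} = -0.4125, z_{0.75} = 0.6745.
So -0.031 = μ − 0.4125σ and 0.042 = μ + 0.6745σ.
Subtracting: σ = (0.042 − -0.031)/(0.6745 − (-0.4125)) = 0.067.
Then μ = -0.031 − (-0.4125)·0.067 = -0.003.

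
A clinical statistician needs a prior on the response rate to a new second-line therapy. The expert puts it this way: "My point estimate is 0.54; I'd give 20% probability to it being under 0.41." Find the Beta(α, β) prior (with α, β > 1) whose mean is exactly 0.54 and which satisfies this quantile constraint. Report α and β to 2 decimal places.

With mean 0.54 fixed, write α = 0.54s, β = 0.46s where s = α+β.
Need P(θ < 0.41) = 0.2 under Beta(0.54s, 0.46s). Normal approximation: (q−m)/√(m(1−m)/s) ≈ z_{0.2} = -0.842, so s ≈ 0.54·0.46·(-0.842)²/(0.41−0.54)² = 10.4.
At s = 10.4: P(θ<0.41) ≈ 0.200. Adjusting to match 0.2 gives s ≈ 10.43.
So α = 0.54·10.43 ≈ 5.63, β = 0.46·10.43 ≈ 4.80.

α ≈ 5.63, β ≈ 4.80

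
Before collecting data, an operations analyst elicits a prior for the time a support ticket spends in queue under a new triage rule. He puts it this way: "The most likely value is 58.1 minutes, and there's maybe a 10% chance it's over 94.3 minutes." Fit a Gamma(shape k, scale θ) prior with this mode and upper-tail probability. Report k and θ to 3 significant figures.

Gamma(k,θ) with k>1 has mode (k−1)θ, so θ = 58.1/(k−1).
Need P(X < 94.3) = 0.9 with θ tied to k this way. Start at k = 2, θ = 58.1: P(X<94.3) ≈ 0.482.
Too low — raise k to concentrate. Iterating converges to k ≈ 9.03.
Then θ = 58.1/(9.03−1) ≈ 7.24.

k ≈ 9.03, θ ≈ 7.24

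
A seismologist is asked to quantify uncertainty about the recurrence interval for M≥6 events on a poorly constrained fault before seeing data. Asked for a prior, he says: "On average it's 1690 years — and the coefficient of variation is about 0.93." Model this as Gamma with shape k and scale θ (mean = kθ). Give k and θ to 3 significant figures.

k ≈ 1.16, θ ≈ 1460

For Gamma(k, scale θ): mean = kθ, variance = kθ², so CV = 1/√k.
CV = 0.93, hence k = 1/CV² = 1.16.
Then θ = mean/k = 1690/1.16 = 1460.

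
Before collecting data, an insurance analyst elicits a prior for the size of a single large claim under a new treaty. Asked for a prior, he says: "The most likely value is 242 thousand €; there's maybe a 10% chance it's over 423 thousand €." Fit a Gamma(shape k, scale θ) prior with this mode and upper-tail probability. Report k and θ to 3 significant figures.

Gamma(k,θ) with k>1 has mode (k−1)θ, so θ = 242/(k−1).
Need P(X < 423) = 0.9 with θ tied to k this way. Start at k = 2, θ = 242: P(X<423) ≈ 0.521.
Too low — raise k to concentrate. Iterating converges to k ≈ 7.09.
Then θ = 242/(7.09−1) ≈ 39.7.

k ≈ 7.09, θ ≈ 39.7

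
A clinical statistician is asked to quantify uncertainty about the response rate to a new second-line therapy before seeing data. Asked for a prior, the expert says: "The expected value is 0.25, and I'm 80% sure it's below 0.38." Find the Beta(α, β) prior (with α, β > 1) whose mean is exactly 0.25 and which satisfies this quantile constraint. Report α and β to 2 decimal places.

α ≈ 1.71, β ≈ 5.12

With mean 0.25 fixed, write α = 0.25s, β = 0.75s where s = α+β.
Need P(θ < 0.38) = 0.8 under Beta(0.25s, 0.75s). Normal approximation: (q−m)/√(m(1−m)/s) ≈ z_{0.8} = 0.842, so s ≈ 0.25·0.75·(0.842)²/(0.38−0.25)² = 7.9.
At s = 7.9: P(θ<0.38) ≈ 0.812. Adjusting to match 0.8 gives s ≈ 6.82.
So α = 0.25·6.82 ≈ 1.71, β = 0.75·6.82 ≈ 5.12.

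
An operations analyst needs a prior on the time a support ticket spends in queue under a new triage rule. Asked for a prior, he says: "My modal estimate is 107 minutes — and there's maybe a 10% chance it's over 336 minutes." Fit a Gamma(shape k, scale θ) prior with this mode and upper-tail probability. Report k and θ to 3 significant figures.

k ≈ 2.45, θ ≈ 74

Gamma(k,θ) with k>1 has mode (k−1)θ, so θ = 107/(k−1).
Need P(X < 336) = 0.9 with θ tied to k this way. Start at k = 2, θ = 107: P(X<336) ≈ 0.821.
Too low — raise k to concentrate. Iterating converges to k ≈ 2.45.
Then θ = 107/(2.45−1) ≈ 74.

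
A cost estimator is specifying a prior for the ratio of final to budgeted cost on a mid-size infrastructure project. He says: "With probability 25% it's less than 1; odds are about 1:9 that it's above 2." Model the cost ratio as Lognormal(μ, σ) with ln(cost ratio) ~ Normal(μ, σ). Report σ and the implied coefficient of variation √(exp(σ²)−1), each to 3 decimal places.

If T ~ Lognormal(μ,σ) then ln T ~ Normal(μ,σ), so the p-quantile of ln T is μ + z_p·σ.
ln(1) = 0 and ln(2) = 0.6931; z_{0.25} = -0.6745, z_{0.9} = 1.282.
σ = (0.6931 − 0)/(1.282 − (-0.6745)) = 0.354.
μ = 0 − (-0.6745)·0.354 = 0.239.
CV = √(exp(σ²)−1) = √(exp(0.1256)−1) = 0.366.

σ ≈ 0.354, CV ≈ 0.366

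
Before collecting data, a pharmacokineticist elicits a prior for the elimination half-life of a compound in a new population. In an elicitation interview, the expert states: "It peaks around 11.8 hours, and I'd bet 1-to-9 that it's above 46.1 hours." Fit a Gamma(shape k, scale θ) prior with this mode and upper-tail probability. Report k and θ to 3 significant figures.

k ≈ 1.99, θ ≈ 11.9

Gamma(k,θ) with k>1 has mode (k−1)θ, so θ = 11.8/(k−1).
Need P(X < 46.1) = 0.9 with θ tied to k this way. Start at k = 2, θ = 11.8: P(X<46.1) ≈ 0.901.
Too high — lower k to spread out. Iterating converges to k ≈ 1.99.
Then θ = 11.8/(1.99−1) ≈ 11.9.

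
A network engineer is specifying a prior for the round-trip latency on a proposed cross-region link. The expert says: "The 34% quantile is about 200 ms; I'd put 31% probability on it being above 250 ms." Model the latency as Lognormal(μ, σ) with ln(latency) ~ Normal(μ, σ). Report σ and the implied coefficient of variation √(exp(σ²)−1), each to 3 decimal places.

If T ~ Lognormal(μ,σ) then ln T ~ Normal(μ,σ), so the p-quantile of ln T is μ + z_p·σ.
ln(200) = 5.298 and ln(250) = 5.521; z_{0.34} = -0.4125, z_{0.69} = 0.4959.
σ = (5.521 − 5.298)/(0.4959 − (-0.4125)) = 0.246.
μ = 5.298 − (-0.4125)·0.246 = 5.400.
CV = √(exp(σ²)−1) = √(exp(0.0604)−1) = 0.249.

σ ≈ 0.246, CV ≈ 0.249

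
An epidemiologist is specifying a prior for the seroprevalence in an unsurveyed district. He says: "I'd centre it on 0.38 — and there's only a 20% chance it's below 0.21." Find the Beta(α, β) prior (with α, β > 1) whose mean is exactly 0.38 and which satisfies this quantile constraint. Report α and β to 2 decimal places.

α ≈ 2.28, β ≈ 3.71

With mean 0.38 fixed, write α = 0.38s, β = 0.62s where s = α+β.
Need P(θ < 0.21) = 0.2 under Beta(0.38s, 0.62s). Normal approximation: (q−m)/√(m(1−m)/s) ≈ z_{0.2} = -0.842, so s ≈ 0.38·0.62·(-0.842)²/(0.21−0.38)² = 5.8.
At s = 5.8: P(θ<0.21) ≈ 0.205. Adjusting to match 0.2 gives s ≈ 5.99.
So α = 0.38·5.99 ≈ 2.28, β = 0.62·5.99 ≈ 3.71.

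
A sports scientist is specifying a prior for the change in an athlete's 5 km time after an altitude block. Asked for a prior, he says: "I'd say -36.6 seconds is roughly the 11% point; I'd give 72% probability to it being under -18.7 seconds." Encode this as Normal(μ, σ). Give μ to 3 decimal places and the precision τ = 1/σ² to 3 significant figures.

The p-quantile of Normal(μ,σ) is μ + z_p·σ, with z_{0.11} = -1.227 and z_{0.72} = 0.5828.
Eliminate σ: μ = (z₂·x₁ − z₁·x₂)/(z₂ − z₁) = (0.5828·-36.6 − (-1.227)·-18.7)/1.809 = -24.466.
Then σ = (x₂ − x₁)/(z₂ − z₁) = (-18.7 − -36.6)/1.809 = 9.893.
Precision τ = 1/σ² = 1/9.893² = 0.0102.

μ = -24.466, τ = 0.0102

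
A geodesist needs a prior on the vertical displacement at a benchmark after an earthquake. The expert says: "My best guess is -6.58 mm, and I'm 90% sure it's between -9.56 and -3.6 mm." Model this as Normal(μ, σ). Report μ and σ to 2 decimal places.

A symmetric 90% interval runs μ ± z·σ with z = 1.645.
Half-width = 2.98, so σ = 2.98/1.645 = 1.81.
μ is the stated best guess, -6.58.

μ = -6.58, σ = 1.81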